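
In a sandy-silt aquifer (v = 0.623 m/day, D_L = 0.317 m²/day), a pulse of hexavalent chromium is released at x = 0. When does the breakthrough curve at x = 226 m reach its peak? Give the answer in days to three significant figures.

362 days

For the 1D instantaneous-source solution, setting ∂C/∂t = 0 at fixed x gives v²t² + 2Dt − x² = 0, so t = (√(D² + v²x²) − D)/v².
√(D² + v²x²) = √(0.317² + 0.623² × 226²) = 140.8; v² = 0.388129.
t = (140.8 − 0.317)/0.388129 = 362 days (vs. the pure-advection estimate x/v = 363 d).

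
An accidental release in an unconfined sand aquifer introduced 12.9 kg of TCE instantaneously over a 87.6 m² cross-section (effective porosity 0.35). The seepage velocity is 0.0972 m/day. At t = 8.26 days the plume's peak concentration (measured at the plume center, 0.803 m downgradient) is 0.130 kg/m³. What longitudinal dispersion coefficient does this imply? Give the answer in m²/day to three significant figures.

At the plume center C_max = M/(n_e·A·√(4πDt)), so D = M²/(4πt·(n_e·A·C_max)²).
n_e·A·C_max = 0.35 × 87.6 × 0.130 = 3.986 kg/m.
D = 12.9²/(4π × 8.26 × 3.986²) = 0.101 m²/day.

0.101 m²/day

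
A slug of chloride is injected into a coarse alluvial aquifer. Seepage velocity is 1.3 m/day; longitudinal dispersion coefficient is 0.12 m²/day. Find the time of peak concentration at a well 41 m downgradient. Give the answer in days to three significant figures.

31.5 days

For the 1D instantaneous-source solution, setting ∂C/∂t = 0 at fixed x gives v²t² + 2Dt − x² = 0, so t = (√(D² + v²x²) − D)/v².
√(D² + v²x²) = √(0.12² + 1.3² × 41²) = 53.30; v² = 1.69.
t = (53.30 − 0.12)/1.69 = 31.5 days (vs. the pure-advection estimate x/v = 31.5 d).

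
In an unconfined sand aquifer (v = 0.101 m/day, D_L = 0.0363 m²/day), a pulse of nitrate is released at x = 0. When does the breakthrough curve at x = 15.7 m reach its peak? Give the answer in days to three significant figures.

For the 1D instantaneous-source solution, setting ∂C/∂t = 0 at fixed x gives v²t² + 2Dt − x² = 0, so t = (√(D² + v²x²) − D)/v².
√(D² + v²x²) = √(0.0363² + 0.101² × 15.7²) = 1.586; v² = 0.010201.
t = (1.586 − 0.0363)/0.010201 = 152 days (vs. the pure-advection estimate x/v = 155 d).

152 days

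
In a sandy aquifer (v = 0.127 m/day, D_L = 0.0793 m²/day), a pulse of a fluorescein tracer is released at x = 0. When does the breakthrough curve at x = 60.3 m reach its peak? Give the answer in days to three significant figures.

For the 1D instantaneous-source solution, setting ∂C/∂t = 0 at fixed x gives v²t² + 2Dt − x² = 0, so t = (√(D² + v²x²) − D)/v².
√(D² + v²x²) = √(0.0793² + 0.127² × 60.3²) = 7.659; v² = 0.016129.
t = (7.659 − 0.0793)/0.016129 = 470 days (vs. the pure-advection estimate x/v = 475 d).

470 days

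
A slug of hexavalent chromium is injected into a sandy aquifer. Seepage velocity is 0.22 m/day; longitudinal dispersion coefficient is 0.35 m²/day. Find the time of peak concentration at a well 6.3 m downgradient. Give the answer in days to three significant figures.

22.3 days

For the 1D instantaneous-source solution, setting ∂C/∂t = 0 at fixed x gives v²t² + 2Dt − x² = 0, so t = (√(D² + v²x²) − D)/v².
√(D² + v²x²) = √(0.35² + 0.22² × 6.3²) = 1.430; v² = 0.0484.
t = (1.430 − 0.35)/0.0484 = 22.3 days (vs. the pure-advection estimate x/v = 28.6 d).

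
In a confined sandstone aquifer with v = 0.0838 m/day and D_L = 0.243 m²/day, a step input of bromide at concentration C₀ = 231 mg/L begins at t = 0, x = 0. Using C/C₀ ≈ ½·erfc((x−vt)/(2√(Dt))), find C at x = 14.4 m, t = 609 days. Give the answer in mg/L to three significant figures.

227 mg/L

For a continuous step input, C/C₀ ≈ ½·erfc((x−vt)/(2√(Dt))).
vt = 0.0838 × 609 = 51.0342 m and 2√(Dt) = 2√(0.243 × 609) = 24.33 m.
Argument (x−vt)/(2√(Dt)) = (14.4 − 51.0342)/24.33 = -1.506; ½·erfc(-1.506) = 0.9834.
C = 231 × 0.9834 = 227 mg/L.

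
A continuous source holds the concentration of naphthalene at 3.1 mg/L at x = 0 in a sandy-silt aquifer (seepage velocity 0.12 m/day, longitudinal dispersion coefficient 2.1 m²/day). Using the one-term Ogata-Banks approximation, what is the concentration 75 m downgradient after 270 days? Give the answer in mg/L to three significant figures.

0.319 mg/L

For a continuous step input, C/C₀ ≈ ½·erfc((x−vt)/(2√(Dt))).
vt = 0.12 × 270 = 32.4 m and 2√(Dt) = 2√(2.1 × 270) = 47.62 m.
Argument (x−vt)/(2√(Dt)) = (75 − 32.4)/47.62 = 0.8946; ½·erfc(0.8946) = 0.1029.
C = 3.1 × 0.1029 = 0.319 mg/L.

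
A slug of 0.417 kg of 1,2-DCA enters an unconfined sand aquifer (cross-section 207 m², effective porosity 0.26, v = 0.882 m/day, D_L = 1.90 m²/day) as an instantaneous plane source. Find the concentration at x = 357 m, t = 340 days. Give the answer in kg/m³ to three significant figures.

For an instantaneous plane source, C(x,t) = M/(n_e·A·√(4πDt)) · exp(−(x−vt)²/(4Dt)), with n_e·A the pore (flow) area.
Plume center vt = 0.882 × 340 = 299.88 m, so the well at 357 m is 57.12 m downgradient of the peak.
√(4πDt) = 90.10 m, giving peak height M/(n_e·A·√(4πDt)) = 0.417/(0.26 × 207 × 90.10) = 8.599e-05 kg/m³.
(x−vt)²/(4Dt) = (57.12)²/(4 × 1.90 × 340) = 1.263; exp(−1.263) = 0.2828.
C = 8.599e-05 × 0.2828 = 2.43e-05 kg/m³.

2.43e-05 kg/m³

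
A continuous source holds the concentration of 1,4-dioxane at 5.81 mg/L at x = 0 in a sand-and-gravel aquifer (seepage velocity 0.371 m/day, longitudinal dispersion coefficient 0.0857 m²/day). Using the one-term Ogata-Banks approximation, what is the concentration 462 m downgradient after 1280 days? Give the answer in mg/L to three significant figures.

For a continuous step input, C/C₀ ≈ ½·erfc((x−vt)/(2√(Dt))).
vt = 0.371 × 1280 = 474.88 m and 2√(Dt) = 2√(0.0857 × 1280) = 20.95 m.
Argument (x−vt)/(2√(Dt)) = (462 − 474.88)/20.95 = -0.6148; ½·erfc(-0.6148) = 0.8077.
C = 5.81 × 0.8077 = 4.69 mg/L.

4.69 mg/L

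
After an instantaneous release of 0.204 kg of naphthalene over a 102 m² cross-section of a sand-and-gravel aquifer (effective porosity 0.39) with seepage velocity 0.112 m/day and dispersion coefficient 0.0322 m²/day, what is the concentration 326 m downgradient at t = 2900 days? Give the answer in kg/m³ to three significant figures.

For an instantaneous plane source, C(x,t) = M/(n_e·A·√(4πDt)) · exp(−(x−vt)²/(4Dt)), with n_e·A the pore (flow) area.
Plume center vt = 0.112 × 2900 = 324.8 m, so the well at 326 m is 1.2 m downgradient of the peak.
√(4πDt) = 34.26 m, giving peak height M/(n_e·A·√(4πDt)) = 0.204/(0.39 × 102 × 34.26) = 0.0001497 kg/m³.
(x−vt)²/(4Dt) = (1.2)²/(4 × 0.0322 × 2900) = 0.003855; exp(−0.003855) = 0.9962.
C = 0.0001497 × 0.9962 = 0.000149 kg/m³.

0.000149 kg/m³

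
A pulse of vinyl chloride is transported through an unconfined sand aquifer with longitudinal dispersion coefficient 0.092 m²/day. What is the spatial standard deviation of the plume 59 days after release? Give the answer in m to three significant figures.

3.29 m

Dispersive spreading gives a Gaussian with σ² = 2Dt; advection only shifts the center.
σ = √(2 × 0.092 × 59) = 3.29 m.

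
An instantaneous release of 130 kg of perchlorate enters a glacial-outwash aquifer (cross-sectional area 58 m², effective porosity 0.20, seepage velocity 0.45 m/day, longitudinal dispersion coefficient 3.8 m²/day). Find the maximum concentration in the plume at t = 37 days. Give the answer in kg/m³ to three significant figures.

0.267 kg/m³

The peak of an instantaneous 1D plume sits at x = vt; there the Gaussian factor is 1 and C_max = M/(n_e·A·√(4πDt)), where n_e·A is the pore area the mass is dissolved in.
√(4πDt) = √(4π × 3.8 × 37) = 42.03 m, so C_max = 130/(0.20 × 58 × 42.03) = 0.267 kg/m³.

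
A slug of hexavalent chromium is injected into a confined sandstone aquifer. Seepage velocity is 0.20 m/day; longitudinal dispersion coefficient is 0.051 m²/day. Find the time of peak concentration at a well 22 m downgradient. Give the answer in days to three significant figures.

109 days

For the 1D instantaneous-source solution, setting ∂C/∂t = 0 at fixed x gives v²t² + 2Dt − x² = 0, so t = (√(D² + v²x²) − D)/v².
√(D² + v²x²) = √(0.051² + 0.20² × 22²) = 4.400; v² = 0.04.
t = (4.400 − 0.051)/0.04 = 109 days (vs. the pure-advection estimate x/v = 110 d).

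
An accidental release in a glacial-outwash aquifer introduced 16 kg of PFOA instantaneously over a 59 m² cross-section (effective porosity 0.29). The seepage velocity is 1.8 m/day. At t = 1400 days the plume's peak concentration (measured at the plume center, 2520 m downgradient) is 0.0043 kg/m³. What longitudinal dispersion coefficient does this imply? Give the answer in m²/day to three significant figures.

At the plume center C_max = M/(n_e·A·√(4πDt)), so D = M²/(4πt·(n_e·A·C_max)²).
n_e·A·C_max = 0.29 × 59 × 0.0043 = 0.07357 kg/m.
D = 16²/(4π × 1400 × 0.07357²) = 2.69 m²/day.

2.69 m²/day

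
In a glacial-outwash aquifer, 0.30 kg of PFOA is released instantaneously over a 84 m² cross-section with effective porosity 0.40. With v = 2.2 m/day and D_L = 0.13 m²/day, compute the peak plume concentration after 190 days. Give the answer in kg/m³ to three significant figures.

0.000507 kg/m³

The peak of an instantaneous 1D plume sits at x = vt; there the Gaussian factor is 1 and C_max = M/(n_e·A·√(4πDt)), where n_e·A is the pore area the mass is dissolved in.
√(4πDt) = √(4π × 0.13 × 190) = 17.62 m, so C_max = 0.30/(0.40 × 84 × 17.62) = 0.000507 kg/m³.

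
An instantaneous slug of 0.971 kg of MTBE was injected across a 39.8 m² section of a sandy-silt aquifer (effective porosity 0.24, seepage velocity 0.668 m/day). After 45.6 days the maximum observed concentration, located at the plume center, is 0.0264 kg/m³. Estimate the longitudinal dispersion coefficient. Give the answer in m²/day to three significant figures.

0.0259 m²/day

At the plume center C_max = M/(n_e·A·√(4πDt)), so D = M²/(4πt·(n_e·A·C_max)²).
n_e·A·C_max = 0.24 × 39.8 × 0.0264 = 0.2522 kg/m.
D = 0.971²/(4π × 45.6 × 0.2522²) = 0.0259 m²/day.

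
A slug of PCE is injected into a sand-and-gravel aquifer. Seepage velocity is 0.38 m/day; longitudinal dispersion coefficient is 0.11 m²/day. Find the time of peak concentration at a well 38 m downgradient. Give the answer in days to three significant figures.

99.2 days

For the 1D instantaneous-source solution, setting ∂C/∂t = 0 at fixed x gives v²t² + 2Dt − x² = 0, so t = (√(D² + v²x²) − D)/v².
√(D² + v²x²) = √(0.11² + 0.38² × 38²) = 14.44; v² = 0.1444.
t = (14.44 − 0.11)/0.1444 = 99.2 days (vs. the pure-advection estimate x/v = 100 d).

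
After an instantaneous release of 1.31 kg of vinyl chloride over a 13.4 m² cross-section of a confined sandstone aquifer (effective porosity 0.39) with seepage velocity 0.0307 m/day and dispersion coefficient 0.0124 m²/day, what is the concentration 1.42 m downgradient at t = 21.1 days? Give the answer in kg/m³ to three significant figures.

For an instantaneous plane source, C(x,t) = M/(n_e·A·√(4πDt)) · exp(−(x−vt)²/(4Dt)), with n_e·A the pore (flow) area.
Plume center vt = 0.0307 × 21.1 = 0.64777 m, so the well at 1.42 m is 0.77223 m downgradient of the peak.
√(4πDt) = 1.813 m, giving peak height M/(n_e·A·√(4πDt)) = 1.31/(0.39 × 13.4 × 1.813) = 0.1383 kg/m³.
(x−vt)²/(4Dt) = (0.77223)²/(4 × 0.0124 × 21.1) = 0.5698; exp(−0.5698) = 0.5656.
C = 0.1383 × 0.5656 = 0.0782 kg/m³.

0.0782 kg/m³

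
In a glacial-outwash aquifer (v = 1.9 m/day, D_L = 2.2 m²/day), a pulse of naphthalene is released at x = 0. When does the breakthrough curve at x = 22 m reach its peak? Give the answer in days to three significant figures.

11.0 days

For the 1D instantaneous-source solution, setting ∂C/∂t = 0 at fixed x gives v²t² + 2Dt − x² = 0, so t = (√(D² + v²x²) − D)/v².
√(D² + v²x²) = √(2.2² + 1.9² × 22²) = 41.86; v² = 3.61.
t = (41.86 − 2.2)/3.61 = 11.0 days (vs. the pure-advection estimate x/v = 11.6 d).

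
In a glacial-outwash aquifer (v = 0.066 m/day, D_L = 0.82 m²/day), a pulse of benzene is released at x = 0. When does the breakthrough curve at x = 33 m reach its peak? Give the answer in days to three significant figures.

For the 1D instantaneous-source solution, setting ∂C/∂t = 0 at fixed x gives v²t² + 2Dt − x² = 0, so t = (√(D² + v²x²) − D)/v².
√(D² + v²x²) = √(0.82² + 0.066² × 33²) = 2.327; v² = 0.004356.
t = (2.327 − 0.82)/0.004356 = 346 days (vs. the pure-advection estimate x/v = 500 d).

346 days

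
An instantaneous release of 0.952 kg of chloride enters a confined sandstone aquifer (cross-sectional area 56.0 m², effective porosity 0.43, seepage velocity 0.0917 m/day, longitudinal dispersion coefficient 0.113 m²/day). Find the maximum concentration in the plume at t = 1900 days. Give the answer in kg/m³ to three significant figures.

0.000761 kg/m³

The peak of an instantaneous 1D plume sits at x = vt; there the Gaussian factor is 1 and C_max = M/(n_e·A·√(4πDt)), where n_e·A is the pore area the mass is dissolved in.
√(4πDt) = √(4π × 0.113 × 1900) = 51.94 m, so C_max = 0.952/(0.43 × 56.0 × 51.94) = 0.000761 kg/m³.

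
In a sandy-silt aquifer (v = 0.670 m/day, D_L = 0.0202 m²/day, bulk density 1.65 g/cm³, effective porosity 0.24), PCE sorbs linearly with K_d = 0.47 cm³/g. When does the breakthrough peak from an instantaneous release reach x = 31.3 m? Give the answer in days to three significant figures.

Retardation factor R = 1 + ρ_b·K_d/n = 1 + 1.65 × 0.47/0.24 = 4.231.
Sorption retards both mechanisms: v_R = v/R = 0.1584 m/day, D_R = D/R = 0.004774 m²/day.
Peak time from v_R²t² + 2D_R t − x² = 0: t = (√(D_R² + v_R²x²) − D_R)/v_R².
√(D_R² + v_R²x²) = √(0.004774² + 0.1584² × 31.3²) = 4.958; v_R² = 0.02509.
t = (4.958 − 0.004774)/0.02509 = 197 days.

197 days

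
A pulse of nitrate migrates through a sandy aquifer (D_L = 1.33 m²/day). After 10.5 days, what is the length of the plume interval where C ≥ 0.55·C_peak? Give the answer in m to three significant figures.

The plume is Gaussian with σ = √(2Dt) = √(2 × 1.33 × 10.5) = 5.285 m.
C/C_peak = exp(−Δx²/(2σ²)) = 0.55 ⇒ Δx = σ·√(−2 ln 0.55) = 5.285 × 1.093 = 5.777 m.
Width = 2Δx = 11.6 m.

11.6 m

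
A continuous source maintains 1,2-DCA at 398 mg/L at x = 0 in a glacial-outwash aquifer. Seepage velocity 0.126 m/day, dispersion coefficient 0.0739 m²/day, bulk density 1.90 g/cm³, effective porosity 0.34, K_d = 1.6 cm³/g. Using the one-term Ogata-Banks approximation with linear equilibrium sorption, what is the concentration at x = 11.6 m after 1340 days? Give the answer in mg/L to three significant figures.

353 mg/L

Retardation factor R = 1 + ρ_b·K_d/n = 1 + 1.90 × 1.6/0.34 = 9.941.
Sorption retards both mechanisms: v_R = v/R = 0.01267 m/day, D_R = D/R = 0.007434 m²/day.
v_R·t = 0.01267 × 1340 = 16.9778 m; 2√(D_R t) = 6.312 m; argument = (11.6 − 16.9778)/6.312 = -0.8520.
C = C₀ × ½·erfc(-0.8520) = 398 × 0.8859 = 353 mg/L.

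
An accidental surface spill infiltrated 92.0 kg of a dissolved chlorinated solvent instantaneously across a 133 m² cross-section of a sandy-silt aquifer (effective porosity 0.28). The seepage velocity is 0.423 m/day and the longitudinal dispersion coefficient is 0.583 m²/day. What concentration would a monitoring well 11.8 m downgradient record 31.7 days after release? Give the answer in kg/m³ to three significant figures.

For an instantaneous plane source, C(x,t) = M/(n_e·A·√(4πDt)) · exp(−(x−vt)²/(4Dt)), with n_e·A the pore (flow) area.
Plume center vt = 0.423 × 31.7 = 13.4091 m, so the well at 11.8 m is 1.6091 m upgradient of the peak.
√(4πDt) = 15.24 m, giving peak height M/(n_e·A·√(4πDt)) = 92.0/(0.28 × 133 × 15.24) = 0.1621 kg/m³.
(x−vt)²/(4Dt) = (-1.6091)²/(4 × 0.583 × 31.7) = 0.03503; exp(−0.03503) = 0.9656.
C = 0.1621 × 0.9656 = 0.157 kg/m³.

0.157 kg/m³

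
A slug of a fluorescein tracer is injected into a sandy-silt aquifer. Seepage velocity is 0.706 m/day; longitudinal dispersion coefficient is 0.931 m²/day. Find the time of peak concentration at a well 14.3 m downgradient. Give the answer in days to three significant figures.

For the 1D instantaneous-source solution, setting ∂C/∂t = 0 at fixed x gives v²t² + 2Dt − x² = 0, so t = (√(D² + v²x²) − D)/v².
√(D² + v²x²) = √(0.931² + 0.706² × 14.3²) = 10.14; v² = 0.498436.
t = (10.14 − 0.931)/0.498436 = 18.5 days (vs. the pure-advection estimate x/v = 20.3 d).

18.5 days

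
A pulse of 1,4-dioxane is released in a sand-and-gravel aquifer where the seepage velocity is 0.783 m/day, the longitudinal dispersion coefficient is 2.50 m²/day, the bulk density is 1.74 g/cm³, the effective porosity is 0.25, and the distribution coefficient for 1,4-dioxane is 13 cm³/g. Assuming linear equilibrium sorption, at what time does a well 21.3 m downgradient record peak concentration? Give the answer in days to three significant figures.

2140 days

Retardation factor R = 1 + ρ_b·K_d/n = 1 + 1.74 × 13/0.25 = 91.48.
Sorption retards both mechanisms: v_R = v/R = 0.008559 m/day, D_R = D/R = 0.02733 m²/day.
Peak time from v_R²t² + 2D_R t − x² = 0: t = (√(D_R² + v_R²x²) − D_R)/v_R².
√(D_R² + v_R²x²) = √(0.02733² + 0.008559² × 21.3²) = 0.1843; v_R² = 7.326e-05.
t = (0.1843 − 0.02733)/7.326e-05 = 2140 days.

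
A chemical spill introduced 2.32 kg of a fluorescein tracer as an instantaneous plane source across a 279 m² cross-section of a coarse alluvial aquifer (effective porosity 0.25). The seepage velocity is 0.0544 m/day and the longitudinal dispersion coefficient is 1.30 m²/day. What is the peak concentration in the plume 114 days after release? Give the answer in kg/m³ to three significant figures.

The peak of an instantaneous 1D plume sits at x = vt; there the Gaussian factor is 1 and C_max = M/(n_e·A·√(4πDt)), where n_e·A is the pore area the mass is dissolved in.
√(4πDt) = √(4π × 1.30 × 114) = 43.15 m, so C_max = 2.32/(0.25 × 279 × 43.15) = 0.000771 kg/m³.

0.000771 kg/m³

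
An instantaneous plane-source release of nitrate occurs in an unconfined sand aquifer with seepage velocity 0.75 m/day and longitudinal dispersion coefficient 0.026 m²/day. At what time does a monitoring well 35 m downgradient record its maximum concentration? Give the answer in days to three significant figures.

For the 1D instantaneous-source solution, setting ∂C/∂t = 0 at fixed x gives v²t² + 2Dt − x² = 0, so t = (√(D² + v²x²) − D)/v².
√(D² + v²x²) = √(0.026² + 0.75² × 35²) = 26.25; v² = 0.5625.
t = (26.25 − 0.026)/0.5625 = 46.6 days (vs. the pure-advection estimate x/v = 46.7 d).

46.6 days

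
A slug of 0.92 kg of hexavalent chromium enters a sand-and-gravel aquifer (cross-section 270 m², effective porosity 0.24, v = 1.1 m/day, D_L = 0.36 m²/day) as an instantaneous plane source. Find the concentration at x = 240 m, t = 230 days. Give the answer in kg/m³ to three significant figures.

0.000264 kg/m³

For an instantaneous plane source, C(x,t) = M/(n_e·A·√(4πDt)) · exp(−(x−vt)²/(4Dt)), with n_e·A the pore (flow) area.
Plume center vt = 1.1 × 230 = 253 m, so the well at 240 m is 13 m upgradient of the peak.
√(4πDt) = 32.26 m, giving peak height M/(n_e·A·√(4πDt)) = 0.92/(0.24 × 270 × 32.26) = 0.0004401 kg/m³.
(x−vt)²/(4Dt) = (-13)²/(4 × 0.36 × 230) = 0.5103; exp(−0.5103) = 0.6003.
C = 0.0004401 × 0.6003 = 0.000264 kg/m³.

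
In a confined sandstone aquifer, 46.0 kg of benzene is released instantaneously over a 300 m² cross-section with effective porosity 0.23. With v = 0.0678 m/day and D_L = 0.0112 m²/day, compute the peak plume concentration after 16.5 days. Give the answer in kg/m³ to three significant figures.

0.437 kg/m³

The peak of an instantaneous 1D plume sits at x = vt; there the Gaussian factor is 1 and C_max = M/(n_e·A·√(4πDt)), where n_e·A is the pore area the mass is dissolved in.
√(4πDt) = √(4π × 0.0112 × 16.5) = 1.524 m, so C_max = 46.0/(0.23 × 300 × 1.524) = 0.437 kg/m³.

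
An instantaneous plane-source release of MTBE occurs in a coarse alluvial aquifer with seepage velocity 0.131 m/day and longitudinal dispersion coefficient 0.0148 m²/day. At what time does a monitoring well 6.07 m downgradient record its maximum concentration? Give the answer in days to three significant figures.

For the 1D instantaneous-source solution, setting ∂C/∂t = 0 at fixed x gives v²t² + 2Dt − x² = 0, so t = (√(D² + v²x²) − D)/v².
√(D² + v²x²) = √(0.0148² + 0.131² × 6.07²) = 0.7953; v² = 0.017161.
t = (0.7953 − 0.0148)/0.017161 = 45.5 days (vs. the pure-advection estimate x/v = 46.3 d).

45.5 days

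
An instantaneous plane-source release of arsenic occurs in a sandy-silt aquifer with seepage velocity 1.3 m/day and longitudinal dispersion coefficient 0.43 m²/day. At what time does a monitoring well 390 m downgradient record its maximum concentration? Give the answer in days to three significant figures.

300 days

For the 1D instantaneous-source solution, setting ∂C/∂t = 0 at fixed x gives v²t² + 2Dt − x² = 0, so t = (√(D² + v²x²) − D)/v².
√(D² + v²x²) = √(0.43² + 1.3² × 390²) = 507.0; v² = 1.69.
t = (507.0 − 0.43)/1.69 = 300 days (vs. the pure-advection estimate x/v = 300 d).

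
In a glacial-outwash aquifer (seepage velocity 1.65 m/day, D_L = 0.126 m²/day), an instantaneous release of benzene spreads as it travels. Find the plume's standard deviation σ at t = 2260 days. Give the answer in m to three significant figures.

Dispersive spreading gives a Gaussian with σ² = 2Dt; advection only shifts the center.
σ = √(2 × 0.126 × 2260) = 23.9 m.

23.9 m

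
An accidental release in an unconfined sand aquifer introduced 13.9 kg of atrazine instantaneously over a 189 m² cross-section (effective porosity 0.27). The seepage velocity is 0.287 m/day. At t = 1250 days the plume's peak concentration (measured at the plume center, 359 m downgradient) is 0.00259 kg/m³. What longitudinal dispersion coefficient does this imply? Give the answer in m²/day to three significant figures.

0.704 m²/day

At the plume center C_max = M/(n_e·A·√(4πDt)), so D = M²/(4πt·(n_e·A·C_max)²).
n_e·A·C_max = 0.27 × 189 × 0.00259 = 0.1322 kg/m.
D = 13.9²/(4π × 1250 × 0.1322²) = 0.704 m²/day.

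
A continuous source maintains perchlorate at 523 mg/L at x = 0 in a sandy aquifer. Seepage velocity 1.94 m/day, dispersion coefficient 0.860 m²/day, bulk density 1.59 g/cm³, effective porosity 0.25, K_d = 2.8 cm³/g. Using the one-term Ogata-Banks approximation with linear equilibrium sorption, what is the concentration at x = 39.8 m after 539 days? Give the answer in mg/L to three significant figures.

Retardation factor R = 1 + ρ_b·K_d/n = 1 + 1.59 × 2.8/0.25 = 18.81.
Sorption retards both mechanisms: v_R = v/R = 0.1031 m/day, D_R = D/R = 0.04572 m²/day.
v_R·t = 0.1031 × 539 = 55.5709 m; 2√(D_R t) = 9.928 m; argument = (39.8 − 55.5709)/9.928 = -1.589.
C = C₀ × ½·erfc(-1.589) = 523 × 0.9877 = 517 mg/L.

517 mg/L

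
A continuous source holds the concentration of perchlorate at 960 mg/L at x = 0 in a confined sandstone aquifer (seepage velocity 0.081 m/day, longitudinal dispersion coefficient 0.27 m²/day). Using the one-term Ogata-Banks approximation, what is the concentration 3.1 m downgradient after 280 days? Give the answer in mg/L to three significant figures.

907 mg/L

For a continuous step input, C/C₀ ≈ ½·erfc((x−vt)/(2√(Dt))).
vt = 0.081 × 280 = 22.68 m and 2√(Dt) = 2√(0.27 × 280) = 17.39 m.
Argument (x−vt)/(2√(Dt)) = (3.1 − 22.68)/17.39 = -1.126; ½·erfc(-1.126) = 0.9444.
C = 960 × 0.9444 = 907 mg/L.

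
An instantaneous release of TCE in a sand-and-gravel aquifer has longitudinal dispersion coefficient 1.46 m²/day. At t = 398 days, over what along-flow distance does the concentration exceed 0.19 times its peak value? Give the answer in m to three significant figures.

124 m

The plume is Gaussian with σ = √(2Dt) = √(2 × 1.46 × 398) = 34.09 m.
C/C_peak = exp(−Δx²/(2σ²)) = 0.19 ⇒ Δx = σ·√(−2 ln 0.19) = 34.09 × 1.822 = 62.11 m.
Width = 2Δx = 124 m.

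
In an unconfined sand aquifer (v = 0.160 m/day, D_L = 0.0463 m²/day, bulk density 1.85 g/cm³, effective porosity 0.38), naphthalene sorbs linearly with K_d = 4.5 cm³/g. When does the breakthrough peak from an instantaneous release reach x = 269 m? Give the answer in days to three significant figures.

38500 days

Retardation factor R = 1 + ρ_b·K_d/n = 1 + 1.85 × 4.5/0.38 = 22.91.
Sorption retards both mechanisms: v_R = v/R = 0.006984 m/day, D_R = D/R = 0.002021 m²/day.
Peak time from v_R²t² + 2D_R t − x² = 0: t = (√(D_R² + v_R²x²) − D_R)/v_R².
√(D_R² + v_R²x²) = √(0.002021² + 0.006984² × 269²) = 1.879; v_R² = 4.878e-05.
t = (1.879 − 0.002021)/4.878e-05 = 38500 days.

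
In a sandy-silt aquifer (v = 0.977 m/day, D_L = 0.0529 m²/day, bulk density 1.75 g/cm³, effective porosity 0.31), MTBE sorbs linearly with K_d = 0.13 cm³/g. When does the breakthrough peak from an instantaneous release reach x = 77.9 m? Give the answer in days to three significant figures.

Retardation factor R = 1 + ρ_b·K_d/n = 1 + 1.75 × 0.13/0.31 = 1.734.
Sorption retards both mechanisms: v_R = v/R = 0.5634 m/day, D_R = D/R = 0.03051 m²/day.
Peak time from v_R²t² + 2D_R t − x² = 0: t = (√(D_R² + v_R²x²) − D_R)/v_R².
√(D_R² + v_R²x²) = √(0.03051² + 0.5634² × 77.9²) = 43.89; v_R² = 0.3174.
t = (43.89 − 0.03051)/0.3174 = 138 days.

138 days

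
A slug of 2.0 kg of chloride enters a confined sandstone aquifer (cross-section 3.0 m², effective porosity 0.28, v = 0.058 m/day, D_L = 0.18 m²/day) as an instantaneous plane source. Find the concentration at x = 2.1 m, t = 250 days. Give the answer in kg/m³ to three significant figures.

0.0426 kg/m³

For an instantaneous plane source, C(x,t) = M/(n_e·A·√(4πDt)) · exp(−(x−vt)²/(4Dt)), with n_e·A the pore (flow) area.
Plume center vt = 0.058 × 250 = 14.5 m, so the well at 2.1 m is 12.4 m upgradient of the peak.
√(4πDt) = 23.78 m, giving peak height M/(n_e·A·√(4πDt)) = 2.0/(0.28 × 3.0 × 23.78) = 0.1001 kg/m³.
(x−vt)²/(4Dt) = (-12.4)²/(4 × 0.18 × 250) = 0.8542; exp(−0.8542) = 0.4256.
C = 0.1001 × 0.4256 = 0.0426 kg/m³.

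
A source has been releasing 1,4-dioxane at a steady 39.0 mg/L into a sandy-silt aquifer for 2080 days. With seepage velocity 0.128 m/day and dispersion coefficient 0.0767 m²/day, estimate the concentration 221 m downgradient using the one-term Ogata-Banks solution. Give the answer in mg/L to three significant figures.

38.8 mg/L

For a continuous step input, C/C₀ ≈ ½·erfc((x−vt)/(2√(Dt))).
vt = 0.128 × 2080 = 266.24 m and 2√(Dt) = 2√(0.0767 × 2080) = 25.26 m.
Argument (x−vt)/(2√(Dt)) = (221 − 266.24)/25.26 = -1.791; ½·erfc(-1.791) = 0.9943.
C = 39.0 × 0.9943 = 38.8 mg/L.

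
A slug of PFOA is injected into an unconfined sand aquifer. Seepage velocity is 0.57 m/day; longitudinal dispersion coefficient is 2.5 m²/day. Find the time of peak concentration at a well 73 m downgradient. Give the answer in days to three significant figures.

For the 1D instantaneous-source solution, setting ∂C/∂t = 0 at fixed x gives v²t² + 2Dt − x² = 0, so t = (√(D² + v²x²) − D)/v².
√(D² + v²x²) = √(2.5² + 0.57² × 73²) = 41.69; v² = 0.3249.
t = (41.69 − 2.5)/0.3249 = 121 days (vs. the pure-advection estimate x/v = 128 d).

121 days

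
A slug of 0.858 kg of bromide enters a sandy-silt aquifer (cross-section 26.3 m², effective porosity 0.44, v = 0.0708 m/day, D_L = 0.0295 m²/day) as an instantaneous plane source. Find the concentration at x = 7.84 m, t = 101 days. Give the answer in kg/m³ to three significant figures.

For an instantaneous plane source, C(x,t) = M/(n_e·A·√(4πDt)) · exp(−(x−vt)²/(4Dt)), with n_e·A the pore (flow) area.
Plume center vt = 0.0708 × 101 = 7.1508 m, so the well at 7.84 m is 0.6892 m downgradient of the peak.
√(4πDt) = 6.119 m, giving peak height M/(n_e·A·√(4πDt)) = 0.858/(0.44 × 26.3 × 6.119) = 0.01212 kg/m³.
(x−vt)²/(4Dt) = (0.6892)²/(4 × 0.0295 × 101) = 0.03986; exp(−0.03986) = 0.9609.
C = 0.01212 × 0.9609 = 0.0116 kg/m³.

0.0116 kg/m³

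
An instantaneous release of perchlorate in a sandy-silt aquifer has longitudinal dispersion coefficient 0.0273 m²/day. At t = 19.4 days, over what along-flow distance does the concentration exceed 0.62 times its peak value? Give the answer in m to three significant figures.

The plume is Gaussian with σ = √(2Dt) = √(2 × 0.0273 × 19.4) = 1.029 m.
C/C_peak = exp(−Δx²/(2σ²)) = 0.62 ⇒ Δx = σ·√(−2 ln 0.62) = 1.029 × 0.9778 = 1.006 m.
Width = 2Δx = 2.01 m.

2.01 m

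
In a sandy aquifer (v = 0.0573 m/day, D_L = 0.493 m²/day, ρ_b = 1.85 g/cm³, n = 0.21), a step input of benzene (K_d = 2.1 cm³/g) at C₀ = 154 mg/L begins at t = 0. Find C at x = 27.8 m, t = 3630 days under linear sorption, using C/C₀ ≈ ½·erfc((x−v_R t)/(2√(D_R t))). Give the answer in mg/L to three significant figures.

Retardation factor R = 1 + ρ_b·K_d/n = 1 + 1.85 × 2.1/0.21 = 19.50.
Sorption retards both mechanisms: v_R = v/R = 0.002938 m/day, D_R = D/R = 0.02528 m²/day.
v_R·t = 0.002938 × 3630 = 10.66494 m; 2√(D_R t) = 19.16 m; argument = (27.8 − 10.66494)/19.16 = 0.8943.
C = C₀ × ½·erfc(0.8943) = 154 × 0.1030 = 15.9 mg/L.

15.9 mg/L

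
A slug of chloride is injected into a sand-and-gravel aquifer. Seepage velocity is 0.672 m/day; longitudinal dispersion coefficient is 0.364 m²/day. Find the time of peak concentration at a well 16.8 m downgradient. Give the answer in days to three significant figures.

For the 1D instantaneous-source solution, setting ∂C/∂t = 0 at fixed x gives v²t² + 2Dt − x² = 0, so t = (√(D² + v²x²) − D)/v².
√(D² + v²x²) = √(0.364² + 0.672² × 16.8²) = 11.30; v² = 0.451584.
t = (11.30 − 0.364)/0.451584 = 24.2 days (vs. the pure-advection estimate x/v = 25.0 d).

24.2 days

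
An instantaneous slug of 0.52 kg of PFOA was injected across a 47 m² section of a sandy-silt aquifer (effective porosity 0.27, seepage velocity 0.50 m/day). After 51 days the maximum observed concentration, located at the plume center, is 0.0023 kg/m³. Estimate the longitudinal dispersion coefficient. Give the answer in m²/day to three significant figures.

0.495 m²/day

At the plume center C_max = M/(n_e·A·√(4πDt)), so D = M²/(4πt·(n_e·A·C_max)²).
n_e·A·C_max = 0.27 × 47 × 0.0023 = 0.02919 kg/m.
D = 0.52²/(4π × 51 × 0.02919²) = 0.495 m²/day.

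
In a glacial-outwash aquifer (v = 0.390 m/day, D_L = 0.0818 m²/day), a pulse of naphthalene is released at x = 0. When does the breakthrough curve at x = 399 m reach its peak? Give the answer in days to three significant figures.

For the 1D instantaneous-source solution, setting ∂C/∂t = 0 at fixed x gives v²t² + 2Dt − x² = 0, so t = (√(D² + v²x²) − D)/v².
√(D² + v²x²) = √(0.0818² + 0.390² × 399²) = 155.6; v² = 0.1521.
t = (155.6 − 0.0818)/0.1521 = 1020 days (vs. the pure-advection estimate x/v = 1020 d).

1020 days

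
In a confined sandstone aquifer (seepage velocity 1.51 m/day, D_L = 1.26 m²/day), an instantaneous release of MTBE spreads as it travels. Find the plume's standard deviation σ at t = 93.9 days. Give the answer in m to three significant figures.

Dispersive spreading gives a Gaussian with σ² = 2Dt; advection only shifts the center.
σ = √(2 × 1.26 × 93.9) = 15.4 m.

15.4 m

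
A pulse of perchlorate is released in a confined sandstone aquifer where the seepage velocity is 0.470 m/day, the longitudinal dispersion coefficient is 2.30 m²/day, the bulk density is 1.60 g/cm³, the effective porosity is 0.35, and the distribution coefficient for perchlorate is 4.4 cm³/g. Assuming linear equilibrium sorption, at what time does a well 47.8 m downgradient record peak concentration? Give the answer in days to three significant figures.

Retardation factor R = 1 + ρ_b·K_d/n = 1 + 1.60 × 4.4/0.35 = 21.11.
Sorption retards both mechanisms: v_R = v/R = 0.02226 m/day, D_R = D/R = 0.1090 m²/day.
Peak time from v_R²t² + 2D_R t − x² = 0: t = (√(D_R² + v_R²x²) − D_R)/v_R².
√(D_R² + v_R²x²) = √(0.1090² + 0.02226² × 47.8²) = 1.070; v_R² = 0.0004955.
t = (1.070 − 0.1090)/0.0004955 = 1940 days.

1940 days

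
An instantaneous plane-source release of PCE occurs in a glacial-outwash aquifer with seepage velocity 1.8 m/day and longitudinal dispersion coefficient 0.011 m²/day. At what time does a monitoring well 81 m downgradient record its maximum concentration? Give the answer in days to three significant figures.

For the 1D instantaneous-source solution, setting ∂C/∂t = 0 at fixed x gives v²t² + 2Dt − x² = 0, so t = (√(D² + v²x²) − D)/v².
√(D² + v²x²) = √(0.011² + 1.8² × 81²) = 145.8; v² = 3.24.
t = (145.8 − 0.011)/3.24 = 45.0 days (vs. the pure-advection estimate x/v = 45.0 d).

45.0 days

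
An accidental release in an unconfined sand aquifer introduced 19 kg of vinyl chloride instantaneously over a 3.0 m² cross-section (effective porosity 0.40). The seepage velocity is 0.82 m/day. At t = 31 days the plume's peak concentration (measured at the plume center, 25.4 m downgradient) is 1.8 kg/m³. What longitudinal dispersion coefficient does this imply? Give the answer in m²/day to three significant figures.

At the plume center C_max = M/(n_e·A·√(4πDt)), so D = M²/(4πt·(n_e·A·C_max)²).
n_e·A·C_max = 0.40 × 3.0 × 1.8 = 2.160 kg/m.
D = 19²/(4π × 31 × 2.160²) = 0.199 m²/day.

0.199 m²/day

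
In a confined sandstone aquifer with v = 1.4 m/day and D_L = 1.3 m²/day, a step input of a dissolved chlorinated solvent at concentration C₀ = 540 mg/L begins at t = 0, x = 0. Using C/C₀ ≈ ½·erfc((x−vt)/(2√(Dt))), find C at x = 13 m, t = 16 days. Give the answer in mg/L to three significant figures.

For a continuous step input, C/C₀ ≈ ½·erfc((x−vt)/(2√(Dt))).
vt = 1.4 × 16 = 22.4 m and 2√(Dt) = 2√(1.3 × 16) = 9.121 m.
Argument (x−vt)/(2√(Dt)) = (13 − 22.4)/9.121 = -1.031; ½·erfc(-1.031) = 0.9276.
C = 540 × 0.9276 = 501 mg/L.

501 mg/L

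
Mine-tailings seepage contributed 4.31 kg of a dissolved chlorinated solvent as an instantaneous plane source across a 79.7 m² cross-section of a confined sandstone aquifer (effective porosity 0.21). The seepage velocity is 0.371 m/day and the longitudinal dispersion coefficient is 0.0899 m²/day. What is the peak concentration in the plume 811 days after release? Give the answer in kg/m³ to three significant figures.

The peak of an instantaneous 1D plume sits at x = vt; there the Gaussian factor is 1 and C_max = M/(n_e·A·√(4πDt)), where n_e·A is the pore area the mass is dissolved in.
√(4πDt) = √(4π × 0.0899 × 811) = 30.27 m, so C_max = 4.31/(0.21 × 79.7 × 30.27) = 0.00851 kg/m³.

0.00851 kg/m³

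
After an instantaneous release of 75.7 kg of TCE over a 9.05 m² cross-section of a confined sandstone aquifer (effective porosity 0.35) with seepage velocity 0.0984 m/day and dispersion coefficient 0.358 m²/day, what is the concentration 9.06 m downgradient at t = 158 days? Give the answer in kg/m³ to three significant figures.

0.744 kg/m³

For an instantaneous plane source, C(x,t) = M/(n_e·A·√(4πDt)) · exp(−(x−vt)²/(4Dt)), with n_e·A the pore (flow) area.
Plume center vt = 0.0984 × 158 = 15.5472 m, so the well at 9.06 m is 6.4872 m upgradient of the peak.
√(4πDt) = 26.66 m, giving peak height M/(n_e·A·√(4πDt)) = 75.7/(0.35 × 9.05 × 26.66) = 0.8964 kg/m³.
(x−vt)²/(4Dt) = (-6.4872)²/(4 × 0.358 × 158) = 0.1860; exp(−0.1860) = 0.8303.
C = 0.8964 × 0.8303 = 0.744 kg/m³.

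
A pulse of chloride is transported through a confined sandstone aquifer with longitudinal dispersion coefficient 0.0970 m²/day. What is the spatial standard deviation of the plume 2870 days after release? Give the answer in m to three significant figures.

Dispersive spreading gives a Gaussian with σ² = 2Dt; advection only shifts the center.
σ = √(2 × 0.0970 × 2870) = 23.6 m.

23.6 m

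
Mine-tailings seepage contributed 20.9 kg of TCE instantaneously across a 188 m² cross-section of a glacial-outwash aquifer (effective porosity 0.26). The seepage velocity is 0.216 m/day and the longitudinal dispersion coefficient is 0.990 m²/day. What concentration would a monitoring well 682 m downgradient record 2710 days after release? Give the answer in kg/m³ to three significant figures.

For an instantaneous plane source, C(x,t) = M/(n_e·A·√(4πDt)) · exp(−(x−vt)²/(4Dt)), with n_e·A the pore (flow) area.
Plume center vt = 0.216 × 2710 = 585.36 m, so the well at 682 m is 96.64 m downgradient of the peak.
√(4πDt) = 183.6 m, giving peak height M/(n_e·A·√(4πDt)) = 20.9/(0.26 × 188 × 183.6) = 0.002329 kg/m³.
(x−vt)²/(4Dt) = (96.64)²/(4 × 0.990 × 2710) = 0.8703; exp(−0.8703) = 0.4188.
C = 0.002329 × 0.4188 = 0.000975 kg/m³.

0.000975 kg/m³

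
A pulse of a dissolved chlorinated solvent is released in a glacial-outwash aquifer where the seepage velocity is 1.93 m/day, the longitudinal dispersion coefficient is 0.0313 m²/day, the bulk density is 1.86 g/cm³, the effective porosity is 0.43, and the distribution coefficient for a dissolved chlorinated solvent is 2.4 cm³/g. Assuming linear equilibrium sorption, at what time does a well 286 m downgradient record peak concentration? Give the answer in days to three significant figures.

Retardation factor R = 1 + ρ_b·K_d/n = 1 + 1.86 × 2.4/0.43 = 11.38.
Sorption retards both mechanisms: v_R = v/R = 0.1696 m/day, D_R = D/R = 0.002750 m²/day.
Peak time from v_R²t² + 2D_R t − x² = 0: t = (√(D_R² + v_R²x²) − D_R)/v_R².
√(D_R² + v_R²x²) = √(0.002750² + 0.1696² × 286²) = 48.51; v_R² = 0.02876.
t = (48.51 − 0.002750)/0.02876 = 1690 days.

1690 days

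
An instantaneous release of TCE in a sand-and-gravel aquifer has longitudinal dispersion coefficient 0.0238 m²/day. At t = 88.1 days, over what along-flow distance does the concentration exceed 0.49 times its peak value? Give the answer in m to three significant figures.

4.89 m

The plume is Gaussian with σ = √(2Dt) = √(2 × 0.0238 × 88.1) = 2.048 m.
C/C_peak = exp(−Δx²/(2σ²)) = 0.49 ⇒ Δx = σ·√(−2 ln 0.49) = 2.048 × 1.194 = 2.445 m.
Width = 2Δx = 4.89 m.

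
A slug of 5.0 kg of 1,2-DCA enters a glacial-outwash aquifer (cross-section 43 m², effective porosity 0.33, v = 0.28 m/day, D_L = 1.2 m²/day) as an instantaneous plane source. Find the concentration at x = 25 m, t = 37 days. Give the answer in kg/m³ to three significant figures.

For an instantaneous plane source, C(x,t) = M/(n_e·A·√(4πDt)) · exp(−(x−vt)²/(4Dt)), with n_e·A the pore (flow) area.
Plume center vt = 0.28 × 37 = 10.36 m, so the well at 25 m is 14.64 m downgradient of the peak.
√(4πDt) = 23.62 m, giving peak height M/(n_e·A·√(4πDt)) = 5.0/(0.33 × 43 × 23.62) = 0.01492 kg/m³.
(x−vt)²/(4Dt) = (14.64)²/(4 × 1.2 × 37) = 1.207; exp(−1.207) = 0.2991.
C = 0.01492 × 0.2991 = 0.00446 kg/m³.

0.00446 kg/m³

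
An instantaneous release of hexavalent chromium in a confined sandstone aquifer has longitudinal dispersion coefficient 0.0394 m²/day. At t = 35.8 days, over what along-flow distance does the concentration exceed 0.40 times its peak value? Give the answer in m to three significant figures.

4.55 m

The plume is Gaussian with σ = √(2Dt) = √(2 × 0.0394 × 35.8) = 1.680 m.
C/C_peak = exp(−Δx²/(2σ²)) = 0.40 ⇒ Δx = σ·√(−2 ln 0.40) = 1.680 × 1.354 = 2.275 m.
Width = 2Δx = 4.55 m.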